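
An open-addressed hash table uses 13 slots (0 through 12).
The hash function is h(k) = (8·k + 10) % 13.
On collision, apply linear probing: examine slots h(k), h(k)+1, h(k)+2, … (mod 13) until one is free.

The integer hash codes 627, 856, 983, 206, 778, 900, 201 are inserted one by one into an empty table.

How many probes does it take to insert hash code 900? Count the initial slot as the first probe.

5

Insert 627: h=8, slot 8 empty -> index 8.
Insert 856: h=7, slot 7 empty -> index 7.
Insert 983: h=9, slot 9 empty -> index 9.
Insert 206: h=7, slots 7,8,9 occupied -> index 10.
Insert 778: h=7, slots 7,8,9,10 occupied -> index 11.
Insert 900: h=8, slots 8,9,10,11 occupied -> index 12.
Insert 201: h=6, slot 6 empty -> index 6.
Table: [—, —, —, —, —, —, 201, 856, 627, 983, 206, 778, 900]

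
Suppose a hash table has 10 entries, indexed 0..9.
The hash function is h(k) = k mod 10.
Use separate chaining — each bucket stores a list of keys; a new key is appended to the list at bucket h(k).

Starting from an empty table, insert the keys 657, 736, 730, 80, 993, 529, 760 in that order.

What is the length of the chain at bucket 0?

657 -> bucket 7
736 -> bucket 6
730 -> bucket 0
80 -> bucket 0 (collision)
993 -> bucket 3
529 -> bucket 9
760 -> bucket 0 (collision)
Final buckets:
0: 730 -> 80 -> 760
1: -
2: -
3: 993
4: -
5: -
6: 736
7: 657
8: -
9: 529

3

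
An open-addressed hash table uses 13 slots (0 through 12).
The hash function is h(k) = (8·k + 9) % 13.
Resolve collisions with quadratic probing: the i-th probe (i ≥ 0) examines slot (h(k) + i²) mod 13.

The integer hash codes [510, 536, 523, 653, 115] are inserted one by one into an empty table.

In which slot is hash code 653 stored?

3

510 hashes to 7; slot 7 is free => place at 7.
536 hashes to 7; 7 taken => place at 8.
523 hashes to 7; 7,8 taken => place at 11.
653 hashes to 7; 7,8,11 taken => place at 3.
115 hashes to 6; slot 6 is free => place at 6.
Table: [—, —, —, 653, —, —, 115, 510, 536, —, —, 523, —]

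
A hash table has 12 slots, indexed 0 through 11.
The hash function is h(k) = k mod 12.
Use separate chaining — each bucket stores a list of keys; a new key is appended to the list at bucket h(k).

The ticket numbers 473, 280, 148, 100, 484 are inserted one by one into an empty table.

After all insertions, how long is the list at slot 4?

473 -> bucket 5
280 -> bucket 4
148 -> bucket 4 (collision)
100 -> bucket 4 (collision)
484 -> bucket 4 (collision)
Final buckets:
0: .
1: .
2: .
3: .
4: 280 -> 148 -> 100 -> 484
5: 473
6: .
7: .
8: .
9: .
10: .
11: .

4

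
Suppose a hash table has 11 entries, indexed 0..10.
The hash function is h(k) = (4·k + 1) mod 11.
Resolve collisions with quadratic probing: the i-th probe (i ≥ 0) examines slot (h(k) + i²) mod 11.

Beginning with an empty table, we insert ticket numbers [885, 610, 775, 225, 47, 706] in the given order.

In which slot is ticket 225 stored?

8

885 hashes to 10; slot 10 is free → place at 10.
610 hashes to 10; 10 taken → place at 0.
775 hashes to 10; 10,0 taken → place at 3.
225 hashes to 10; 10,0,3 taken → place at 8.
47 hashes to 2; slot 2 is free → place at 2.
706 hashes to 9; slot 9 is free → place at 9.
Table: [610, ∅, 47, 775, ∅, ∅, ∅, ∅, 225, 706, 885]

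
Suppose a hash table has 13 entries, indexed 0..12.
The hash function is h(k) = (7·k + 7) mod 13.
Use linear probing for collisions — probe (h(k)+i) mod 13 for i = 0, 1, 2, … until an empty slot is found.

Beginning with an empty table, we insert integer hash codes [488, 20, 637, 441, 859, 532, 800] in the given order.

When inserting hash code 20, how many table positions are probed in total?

2

488 hashes to 4; slot 4 is free => place at 4.
20 hashes to 4; 4 taken => place at 5.
637 hashes to 7; slot 7 is free => place at 7.
441 hashes to 0; slot 0 is free => place at 0.
859 hashes to 1; slot 1 is free => place at 1.
532 hashes to 0; 0,1 taken => place at 2.
800 hashes to 4; 4,5 taken => place at 6.
Table: [441, 859, 532, —, 488, 20, 800, 637, —, —, —, —, —]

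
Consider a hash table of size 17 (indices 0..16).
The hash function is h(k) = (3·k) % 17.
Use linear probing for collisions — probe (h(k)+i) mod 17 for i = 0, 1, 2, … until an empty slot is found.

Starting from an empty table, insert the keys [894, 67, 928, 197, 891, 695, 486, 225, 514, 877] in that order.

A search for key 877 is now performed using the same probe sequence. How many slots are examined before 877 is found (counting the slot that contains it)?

894: h=13 → slot 13
67: h=14 → slot 14
928: h=13, probe 13,14,15 → slot 15
197: h=13, probe 13,14,15,16 → slot 16
891: h=4 → slot 4
695: h=11 → slot 11
486: h=13, probe 13,14,15,16,0 → slot 0
225: h=12 → slot 12
514: h=12, probe 12,13,14,15,16,0,1 → slot 1
877: h=13, probe 13,14,15,16,0,1,2 → slot 2
Table: [486, 514, 877, —, 891, —, —, —, —, —, —, 695, 225, 894, 67, 928, 197]
Lookup 877: h=13, probe 13,14,15,16,0,1,2 → found at 2.

7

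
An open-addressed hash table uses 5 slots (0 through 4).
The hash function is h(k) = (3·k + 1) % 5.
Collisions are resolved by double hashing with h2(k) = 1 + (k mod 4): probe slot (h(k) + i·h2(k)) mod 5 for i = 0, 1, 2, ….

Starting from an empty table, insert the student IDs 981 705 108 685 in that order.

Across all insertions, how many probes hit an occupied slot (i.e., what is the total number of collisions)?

981 hashes to 4; slot 4 is free => place at 4.
705 hashes to 1; slot 1 is free => place at 1.
108 hashes to 0; slot 0 is free => place at 0.
685 hashes to 1, h2=2; 1 taken => place at 3.
Table: [108, 705, —, 685, 981]

1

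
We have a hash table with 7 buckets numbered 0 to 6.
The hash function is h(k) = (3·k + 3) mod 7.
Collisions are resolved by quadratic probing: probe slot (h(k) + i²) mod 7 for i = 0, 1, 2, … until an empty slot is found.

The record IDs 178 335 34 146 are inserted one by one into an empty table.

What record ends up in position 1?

178 hashes to 5; slot 5 is free => place at 5.
335 hashes to 0; slot 0 is free => place at 0.
34 hashes to 0; 0 taken => place at 1.
146 hashes to 0; 0,1 taken => place at 4.
Table: [335, 34, _, _, 146, 178, _]

34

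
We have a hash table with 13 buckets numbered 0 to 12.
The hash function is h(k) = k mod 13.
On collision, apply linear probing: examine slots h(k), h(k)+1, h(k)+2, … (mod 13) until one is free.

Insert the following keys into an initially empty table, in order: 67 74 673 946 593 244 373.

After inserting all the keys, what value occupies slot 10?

673

Insert 67: h=2, slot 2 empty → index 2.
Insert 74: h=9, slot 9 empty → index 9.
Insert 673: h=10, slot 10 empty → index 10.
Insert 946: h=10, slot 10 occupied → index 11.
Insert 593: h=8, slot 8 empty → index 8.
Insert 244: h=10, slots 10,11 occupied → index 12.
Insert 373: h=9, slots 9,10,11,12 occupied → index 0.
Table: [373, -, 67, -, -, -, -, -, 593, 74, 673, 946, 244]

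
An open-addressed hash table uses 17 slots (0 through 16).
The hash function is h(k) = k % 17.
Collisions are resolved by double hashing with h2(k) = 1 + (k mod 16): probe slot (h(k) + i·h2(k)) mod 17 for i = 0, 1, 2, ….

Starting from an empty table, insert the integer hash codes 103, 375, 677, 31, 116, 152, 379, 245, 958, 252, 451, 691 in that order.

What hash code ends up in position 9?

375

103: h=1 -> slot 1
375: h=1, h2=8, probe 1,9 -> slot 9
677: h=14 -> slot 14
31: h=14, h2=16, probe 14,13 -> slot 13
116: h=14, h2=5, probe 14,2 -> slot 2
152: h=16 -> slot 16
379: h=5 -> slot 5
245: h=7 -> slot 7
958: h=6 -> slot 6
252: h=14, h2=13, probe 14,10 -> slot 10
451: h=9, h2=4, probe 9,13,0 -> slot 0
691: h=11 -> slot 11
Table: [451, 103, 116, ∅, ∅, 379, 958, 245, ∅, 375, 252, 691, ∅, 31, 677, ∅, 152]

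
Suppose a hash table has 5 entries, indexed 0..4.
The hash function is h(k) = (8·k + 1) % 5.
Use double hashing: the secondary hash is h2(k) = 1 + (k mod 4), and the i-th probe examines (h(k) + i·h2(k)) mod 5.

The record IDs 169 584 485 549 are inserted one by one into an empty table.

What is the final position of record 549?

169 hashes to 3; slot 3 is free => place at 3.
584 hashes to 3, h2=1; 3 taken => place at 4.
485 hashes to 1; slot 1 is free => place at 1.
549 hashes to 3, h2=2; 3 taken => place at 0.
Table: [549, 485, -, 169, 584]

0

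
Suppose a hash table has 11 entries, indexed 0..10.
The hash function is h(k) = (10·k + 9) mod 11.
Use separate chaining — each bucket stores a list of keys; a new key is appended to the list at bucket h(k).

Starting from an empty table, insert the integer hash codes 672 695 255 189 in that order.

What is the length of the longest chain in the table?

Insert 672: h=8, bucket 8 empty → new chain.
Insert 695: h=7, bucket 7 empty → new chain.
Insert 255: h=7, bucket 7 nonempty → append to chain.
Insert 189: h=7, bucket 7 nonempty → append to chain.
Final buckets:
0: _
1: _
2: _
3: _
4: _
5: _
6: _
7: 695 -> 255 -> 189
8: 672
9: _
10: _

3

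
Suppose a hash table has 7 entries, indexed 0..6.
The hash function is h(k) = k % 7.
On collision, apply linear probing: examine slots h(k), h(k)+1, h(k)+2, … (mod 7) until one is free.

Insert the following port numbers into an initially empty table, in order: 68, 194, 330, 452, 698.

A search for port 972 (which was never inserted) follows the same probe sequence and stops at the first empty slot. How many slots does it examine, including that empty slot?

68: h=5 => slot 5
194: h=5, probe 5,6 => slot 6
330: h=1 => slot 1
452: h=4 => slot 4
698: h=5, probe 5,6,0 => slot 0
Table: [698, 330, ∅, ∅, 452, 68, 194]
Lookup 972: h=6, probe 6,0,1,2 → slot 2 empty, not found.

4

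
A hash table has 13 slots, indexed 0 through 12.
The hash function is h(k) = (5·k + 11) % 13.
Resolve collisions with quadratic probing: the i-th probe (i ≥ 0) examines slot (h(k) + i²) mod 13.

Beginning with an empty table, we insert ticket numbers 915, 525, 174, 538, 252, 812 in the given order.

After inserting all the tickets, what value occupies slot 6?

538

915 hashes to 10; slot 10 is free -> place at 10.
525 hashes to 10; 10 taken -> place at 11.
174 hashes to 10; 10,11 taken -> place at 1.
538 hashes to 10; 10,11,1 taken -> place at 6.
252 hashes to 10; 10,11,1,6 taken -> place at 0.
812 hashes to 2; slot 2 is free -> place at 2.
Table: [252, 174, 812, -, -, -, 538, -, -, -, 915, 525, -]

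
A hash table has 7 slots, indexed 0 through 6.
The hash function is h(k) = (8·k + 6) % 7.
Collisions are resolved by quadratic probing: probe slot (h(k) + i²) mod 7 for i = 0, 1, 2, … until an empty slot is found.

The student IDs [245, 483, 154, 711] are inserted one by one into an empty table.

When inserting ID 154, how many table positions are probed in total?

3

Insert 245: h=6, slot 6 empty → index 6.
Insert 483: h=6, slot 6 occupied → index 0.
Insert 154: h=6, slots 6,0 occupied → index 3.
Insert 711: h=3, slot 3 occupied → index 4.
Table: [483, -, -, 154, 711, -, 245]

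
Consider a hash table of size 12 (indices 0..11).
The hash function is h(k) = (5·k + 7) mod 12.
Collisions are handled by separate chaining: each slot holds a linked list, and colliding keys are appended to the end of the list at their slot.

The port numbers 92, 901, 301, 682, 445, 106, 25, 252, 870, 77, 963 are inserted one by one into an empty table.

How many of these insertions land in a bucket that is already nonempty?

4

Insert 92: h=11, bucket 11 empty -> new chain.
Insert 901: h=0, bucket 0 empty -> new chain.
Insert 301: h=0, bucket 0 nonempty -> append to chain.
Insert 682: h=9, bucket 9 empty -> new chain.
Insert 445: h=0, bucket 0 nonempty -> append to chain.
Insert 106: h=9, bucket 9 nonempty -> append to chain.
Insert 25: h=0, bucket 0 nonempty -> append to chain.
Insert 252: h=7, bucket 7 empty -> new chain.
Insert 870: h=1, bucket 1 empty -> new chain.
Insert 77: h=8, bucket 8 empty -> new chain.
Insert 963: h=10, bucket 10 empty -> new chain.
Final buckets:
0: 901 -> 301 -> 445 -> 25
1: 870
2: _
3: _
4: _
5: _
6: _
7: 252
8: 77
9: 682 -> 106
10: 963
11: 92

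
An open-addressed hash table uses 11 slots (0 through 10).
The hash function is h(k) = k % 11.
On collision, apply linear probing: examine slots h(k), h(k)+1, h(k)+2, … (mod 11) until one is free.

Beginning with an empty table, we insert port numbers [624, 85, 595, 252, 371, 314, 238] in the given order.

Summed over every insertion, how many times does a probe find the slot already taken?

4

624: h=8 -> slot 8
85: h=8, probe 8,9 -> slot 9
595: h=1 -> slot 1
252: h=10 -> slot 10
371: h=8, probe 8,9,10,0 -> slot 0
314: h=6 -> slot 6
238: h=7 -> slot 7
Table: [371, 595, ., ., ., ., 314, 238, 624, 85, 252]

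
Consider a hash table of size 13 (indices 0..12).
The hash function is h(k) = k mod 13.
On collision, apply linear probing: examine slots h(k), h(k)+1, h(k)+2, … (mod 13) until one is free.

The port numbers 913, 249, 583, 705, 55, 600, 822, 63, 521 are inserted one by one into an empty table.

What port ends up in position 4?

705

Insert 913: h=3, slot 3 empty → index 3.
Insert 249: h=2, slot 2 empty → index 2.
Insert 583: h=11, slot 11 empty → index 11.
Insert 705: h=3, slot 3 occupied → index 4.
Insert 55: h=3, slots 3,4 occupied → index 5.
Insert 600: h=2, slots 2,3,4,5 occupied → index 6.
Insert 822: h=3, slots 3,4,5,6 occupied → index 7.
Insert 63: h=11, slot 11 occupied → index 12.
Insert 521: h=1, slot 1 empty → index 1.
Table: [., 521, 249, 913, 705, 55, 600, 822, ., ., ., 583, 63]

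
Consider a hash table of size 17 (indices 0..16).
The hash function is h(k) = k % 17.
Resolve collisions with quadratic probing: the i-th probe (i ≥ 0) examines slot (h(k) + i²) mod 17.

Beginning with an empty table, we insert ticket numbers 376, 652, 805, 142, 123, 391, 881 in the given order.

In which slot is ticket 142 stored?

376 hashes to 2; slot 2 is free => place at 2.
652 hashes to 6; slot 6 is free => place at 6.
805 hashes to 6; 6 taken => place at 7.
142 hashes to 6; 6,7 taken => place at 10.
123 hashes to 4; slot 4 is free => place at 4.
391 hashes to 0; slot 0 is free => place at 0.
881 hashes to 14; slot 14 is free => place at 14.
Table: [391, ., 376, ., 123, ., 652, 805, ., ., 142, ., ., ., 881, ., .]

10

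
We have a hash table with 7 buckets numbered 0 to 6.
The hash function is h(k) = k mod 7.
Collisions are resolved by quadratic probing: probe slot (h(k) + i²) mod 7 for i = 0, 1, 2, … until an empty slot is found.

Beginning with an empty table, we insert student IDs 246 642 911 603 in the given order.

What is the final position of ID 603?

246 hashes to 1; slot 1 is free => place at 1.
642 hashes to 5; slot 5 is free => place at 5.
911 hashes to 1; 1 taken => place at 2.
603 hashes to 1; 1,2,5 taken => place at 3.
Table: [—, 246, 911, 603, —, 642, —]

3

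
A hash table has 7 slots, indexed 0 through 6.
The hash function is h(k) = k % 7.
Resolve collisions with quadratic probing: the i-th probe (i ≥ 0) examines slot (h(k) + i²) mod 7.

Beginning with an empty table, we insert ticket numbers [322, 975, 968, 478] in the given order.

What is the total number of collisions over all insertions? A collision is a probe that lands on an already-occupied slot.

Insert 322: h=0, slot 0 empty → index 0.
Insert 975: h=2, slot 2 empty → index 2.
Insert 968: h=2, slot 2 occupied → index 3.
Insert 478: h=2, slots 2,3 occupied → index 6.
Table: [322, ., 975, 968, ., ., 478]

3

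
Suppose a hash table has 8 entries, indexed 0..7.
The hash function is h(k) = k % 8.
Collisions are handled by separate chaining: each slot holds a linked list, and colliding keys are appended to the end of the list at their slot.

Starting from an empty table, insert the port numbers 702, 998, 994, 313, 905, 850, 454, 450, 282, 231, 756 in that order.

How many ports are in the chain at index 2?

4

702 -> bucket 6
998 -> bucket 6 (collision)
994 -> bucket 2
313 -> bucket 1
905 -> bucket 1 (collision)
850 -> bucket 2 (collision)
454 -> bucket 6 (collision)
450 -> bucket 2 (collision)
282 -> bucket 2 (collision)
231 -> bucket 7
756 -> bucket 4
Final buckets:
0: ∅
1: 313 -> 905
2: 994 -> 850 -> 450 -> 282
3: ∅
4: 756
5: ∅
6: 702 -> 998 -> 454
7: 231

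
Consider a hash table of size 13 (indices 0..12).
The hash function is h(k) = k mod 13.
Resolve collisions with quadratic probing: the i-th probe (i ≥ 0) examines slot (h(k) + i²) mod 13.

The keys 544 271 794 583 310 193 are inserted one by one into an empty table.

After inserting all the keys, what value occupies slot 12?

544: h=11 -> slot 11
271: h=11, probe 11,12 -> slot 12
794: h=1 -> slot 1
583: h=11, probe 11,12,2 -> slot 2
310: h=11, probe 11,12,2,7 -> slot 7
193: h=11, probe 11,12,2,7,1,10 -> slot 10
Table: [—, 794, 583, —, —, —, —, 310, —, —, 193, 544, 271]

271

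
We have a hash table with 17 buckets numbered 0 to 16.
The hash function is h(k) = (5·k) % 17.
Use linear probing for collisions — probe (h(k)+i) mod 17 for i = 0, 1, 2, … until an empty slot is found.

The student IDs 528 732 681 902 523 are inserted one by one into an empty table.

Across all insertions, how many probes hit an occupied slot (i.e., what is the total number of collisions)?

528 hashes to 5; slot 5 is free → place at 5.
732 hashes to 5; 5 taken → place at 6.
681 hashes to 5; 5,6 taken → place at 7.
902 hashes to 5; 5,6,7 taken → place at 8.
523 hashes to 14; slot 14 is free → place at 14.
Table: [—, —, —, —, —, 528, 732, 681, 902, —, —, —, —, —, 523, —, —]

6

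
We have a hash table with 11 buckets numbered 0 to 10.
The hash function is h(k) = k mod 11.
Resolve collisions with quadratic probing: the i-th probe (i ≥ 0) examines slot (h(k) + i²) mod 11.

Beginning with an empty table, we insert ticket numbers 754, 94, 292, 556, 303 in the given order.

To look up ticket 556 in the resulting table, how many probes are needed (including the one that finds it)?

4

754: h=6 -> slot 6
94: h=6, probe 6,7 -> slot 7
292: h=6, probe 6,7,10 -> slot 10
556: h=6, probe 6,7,10,4 -> slot 4
303: h=6, probe 6,7,10,4,0 -> slot 0
Table: [303, -, -, -, 556, -, 754, 94, -, -, 292]
Lookup 556: h=6, probe 6,7,10,4 → found at 4.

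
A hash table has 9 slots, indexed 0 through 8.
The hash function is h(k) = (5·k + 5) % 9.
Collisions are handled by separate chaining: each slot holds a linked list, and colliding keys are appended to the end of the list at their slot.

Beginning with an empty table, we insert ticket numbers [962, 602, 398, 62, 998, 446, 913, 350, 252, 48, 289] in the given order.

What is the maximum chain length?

Insert 962: h=0, bucket 0 empty → new chain.
Insert 602: h=0, bucket 0 nonempty → append to chain.
Insert 398: h=6, bucket 6 empty → new chain.
Insert 62: h=0, bucket 0 nonempty → append to chain.
Insert 998: h=0, bucket 0 nonempty → append to chain.
Insert 446: h=3, bucket 3 empty → new chain.
Insert 913: h=7, bucket 7 empty → new chain.
Insert 350: h=0, bucket 0 nonempty → append to chain.
Insert 252: h=5, bucket 5 empty → new chain.
Insert 48: h=2, bucket 2 empty → new chain.
Insert 289: h=1, bucket 1 empty → new chain.
Final buckets:
0: 962 -> 602 -> 62 -> 998 -> 350
1: 289
2: 48
3: 446
4: —
5: 252
6: 398
7: 913
8: —

5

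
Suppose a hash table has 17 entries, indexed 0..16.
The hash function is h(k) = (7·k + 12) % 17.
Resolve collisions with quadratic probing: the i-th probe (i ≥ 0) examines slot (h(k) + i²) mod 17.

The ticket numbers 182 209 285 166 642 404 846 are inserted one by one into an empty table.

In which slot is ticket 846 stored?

0

182: h=11 => slot 11
209: h=13 => slot 13
285: h=1 => slot 1
166: h=1, probe 1,2 => slot 2
642: h=1, probe 1,2,5 => slot 5
404: h=1, probe 1,2,5,10 => slot 10
846: h=1, probe 1,2,5,10,0 => slot 0
Table: [846, 285, 166, _, _, 642, _, _, _, _, 404, 182, _, 209, _, _, _]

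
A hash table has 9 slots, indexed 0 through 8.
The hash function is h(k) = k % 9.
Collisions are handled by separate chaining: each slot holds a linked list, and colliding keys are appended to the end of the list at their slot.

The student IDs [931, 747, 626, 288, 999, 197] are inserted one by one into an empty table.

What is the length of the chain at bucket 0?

3

Insert 931: h=4, bucket 4 empty → new chain.
Insert 747: h=0, bucket 0 empty → new chain.
Insert 626: h=5, bucket 5 empty → new chain.
Insert 288: h=0, bucket 0 nonempty → append to chain.
Insert 999: h=0, bucket 0 nonempty → append to chain.
Insert 197: h=8, bucket 8 empty → new chain.
Final buckets:
0: 747 -> 288 -> 999
1: _
2: _
3: _
4: 931
5: 626
6: _
7: _
8: 197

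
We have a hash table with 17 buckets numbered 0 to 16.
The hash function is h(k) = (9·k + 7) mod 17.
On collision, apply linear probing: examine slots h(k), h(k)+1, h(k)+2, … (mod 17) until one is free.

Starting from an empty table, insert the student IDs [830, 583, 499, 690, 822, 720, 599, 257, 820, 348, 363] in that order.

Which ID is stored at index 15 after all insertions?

Insert 830: h=14, slot 14 empty → index 14.
Insert 583: h=1, slot 1 empty → index 1.
Insert 499: h=10, slot 10 empty → index 10.
Insert 690: h=12, slot 12 empty → index 12.
Insert 822: h=10, slot 10 occupied → index 11.
Insert 720: h=10, slots 10,11,12 occupied → index 13.
Insert 599: h=9, slot 9 empty → index 9.
Insert 257: h=8, slot 8 empty → index 8.
Insert 820: h=9, slots 9,10,11,12,13,14 occupied → index 15.
Insert 348: h=11, slots 11,12,13,14,15 occupied → index 16.
Insert 363: h=10, slots 10,11,12,13,14,15,16 occupied → index 0.
Table: [363, 583, ∅, ∅, ∅, ∅, ∅, ∅, 257, 599, 499, 822, 690, 720, 830, 820, 348]

820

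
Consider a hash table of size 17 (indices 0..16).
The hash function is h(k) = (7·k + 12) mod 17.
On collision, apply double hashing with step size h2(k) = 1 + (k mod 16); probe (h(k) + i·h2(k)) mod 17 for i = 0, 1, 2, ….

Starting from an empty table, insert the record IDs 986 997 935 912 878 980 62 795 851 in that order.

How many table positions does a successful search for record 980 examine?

2

986 hashes to 12; slot 12 is free -> place at 12.
997 hashes to 4; slot 4 is free -> place at 4.
935 hashes to 12, h2=8; 12 taken -> place at 3.
912 hashes to 4, h2=1; 4 taken -> place at 5.
878 hashes to 4, h2=15; 4 taken -> place at 2.
980 hashes to 4, h2=5; 4 taken -> place at 9.
62 hashes to 4, h2=15; 4,2 taken -> place at 0.
795 hashes to 1; slot 1 is free -> place at 1.
851 hashes to 2, h2=4; 2 taken -> place at 6.
Table: [62, 795, 878, 935, 997, 912, 851, _, _, 980, _, _, 986, _, _, _, _]
Lookup 980: h=4, h2=5, probe 4,9 → found at 9.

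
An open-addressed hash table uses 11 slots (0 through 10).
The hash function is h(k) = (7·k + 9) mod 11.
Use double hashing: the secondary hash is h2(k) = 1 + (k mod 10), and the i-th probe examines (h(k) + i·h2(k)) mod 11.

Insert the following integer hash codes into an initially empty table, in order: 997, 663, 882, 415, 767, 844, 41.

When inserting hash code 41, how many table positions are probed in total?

4

997 hashes to 3; slot 3 is free => place at 3.
663 hashes to 8; slot 8 is free => place at 8.
882 hashes to 1; slot 1 is free => place at 1.
415 hashes to 10; slot 10 is free => place at 10.
767 hashes to 10, h2=8; 10 taken => place at 7.
844 hashes to 10, h2=5; 10 taken => place at 4.
41 hashes to 10, h2=2; 10,1,3 taken => place at 5.
Table: [—, 882, —, 997, 844, 41, —, 767, 663, —, 415]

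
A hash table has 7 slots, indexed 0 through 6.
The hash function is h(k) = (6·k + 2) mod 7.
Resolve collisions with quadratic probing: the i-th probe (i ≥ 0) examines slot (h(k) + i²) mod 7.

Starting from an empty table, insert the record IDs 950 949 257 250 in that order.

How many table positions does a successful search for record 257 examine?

950 hashes to 4; slot 4 is free => place at 4.
949 hashes to 5; slot 5 is free => place at 5.
257 hashes to 4; 4,5 taken => place at 1.
250 hashes to 4; 4,5,1 taken => place at 6.
Table: [., 257, ., ., 950, 949, 250]
Lookup 257: h=4, probe 4,5,1 → found at 1.

3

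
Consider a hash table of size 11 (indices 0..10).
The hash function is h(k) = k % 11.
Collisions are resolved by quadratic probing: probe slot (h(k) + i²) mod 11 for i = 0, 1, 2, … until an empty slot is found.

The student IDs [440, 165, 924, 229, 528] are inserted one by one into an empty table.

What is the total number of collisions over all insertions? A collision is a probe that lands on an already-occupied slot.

Insert 440: h=0, slot 0 empty => index 0.
Insert 165: h=0, slot 0 occupied => index 1.
Insert 924: h=0, slots 0,1 occupied => index 4.
Insert 229: h=9, slot 9 empty => index 9.
Insert 528: h=0, slots 0,1,4,9 occupied => index 5.
Table: [440, 165, _, _, 924, 528, _, _, _, 229, _]

7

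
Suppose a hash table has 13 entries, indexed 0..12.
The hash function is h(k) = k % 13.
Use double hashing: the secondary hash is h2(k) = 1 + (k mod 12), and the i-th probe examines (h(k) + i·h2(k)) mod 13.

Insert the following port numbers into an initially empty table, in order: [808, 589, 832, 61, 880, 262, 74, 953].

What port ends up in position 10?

953

Insert 808: h=2, slot 2 empty -> index 2.
Insert 589: h=4, slot 4 empty -> index 4.
Insert 832: h=0, slot 0 empty -> index 0.
Insert 61: h=9, slot 9 empty -> index 9.
Insert 880: h=9, h2=5, slot 9 occupied -> index 1.
Insert 262: h=2, h2=11, slots 2,0 occupied -> index 11.
Insert 74: h=9, h2=3, slot 9 occupied -> index 12.
Insert 953: h=4, h2=6, slot 4 occupied -> index 10.
Table: [832, 880, 808, ., 589, ., ., ., ., 61, 953, 262, 74]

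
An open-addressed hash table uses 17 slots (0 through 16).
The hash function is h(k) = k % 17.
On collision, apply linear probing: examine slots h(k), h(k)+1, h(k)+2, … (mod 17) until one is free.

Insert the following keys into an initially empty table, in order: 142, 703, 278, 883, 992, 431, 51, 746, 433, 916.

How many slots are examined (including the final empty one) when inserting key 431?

5

Insert 142: h=6, slot 6 empty → index 6.
Insert 703: h=6, slot 6 occupied → index 7.
Insert 278: h=6, slots 6,7 occupied → index 8.
Insert 883: h=16, slot 16 empty → index 16.
Insert 992: h=6, slots 6,7,8 occupied → index 9.
Insert 431: h=6, slots 6,7,8,9 occupied → index 10.
Insert 51: h=0, slot 0 empty → index 0.
Insert 746: h=15, slot 15 empty → index 15.
Insert 433: h=8, slots 8,9,10 occupied → index 11.
Insert 916: h=15, slots 15,16,0 occupied → index 1.
Table: [51, 916, ∅, ∅, ∅, ∅, 142, 703, 278, 992, 431, 433, ∅, ∅, ∅, 746, 883]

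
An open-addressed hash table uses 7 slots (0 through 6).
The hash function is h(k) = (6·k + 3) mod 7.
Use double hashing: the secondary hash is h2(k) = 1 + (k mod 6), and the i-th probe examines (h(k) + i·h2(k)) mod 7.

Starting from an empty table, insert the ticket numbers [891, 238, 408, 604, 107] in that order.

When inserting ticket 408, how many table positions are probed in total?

2

Insert 891: h=1, slot 1 empty → index 1.
Insert 238: h=3, slot 3 empty → index 3.
Insert 408: h=1, h2=1, slot 1 occupied → index 2.
Insert 604: h=1, h2=5, slot 1 occupied → index 6.
Insert 107: h=1, h2=6, slot 1 occupied → index 0.
Table: [107, 891, 408, 238, ∅, ∅, 604]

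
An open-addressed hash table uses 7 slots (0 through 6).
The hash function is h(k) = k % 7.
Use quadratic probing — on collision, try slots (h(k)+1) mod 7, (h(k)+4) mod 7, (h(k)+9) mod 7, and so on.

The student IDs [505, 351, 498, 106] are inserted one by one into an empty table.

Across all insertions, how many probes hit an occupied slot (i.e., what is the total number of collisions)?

6

Insert 505: h=1, slot 1 empty => index 1.
Insert 351: h=1, slot 1 occupied => index 2.
Insert 498: h=1, slots 1,2 occupied => index 5.
Insert 106: h=1, slots 1,2,5 occupied => index 3.
Table: [_, 505, 351, 106, _, 498, _]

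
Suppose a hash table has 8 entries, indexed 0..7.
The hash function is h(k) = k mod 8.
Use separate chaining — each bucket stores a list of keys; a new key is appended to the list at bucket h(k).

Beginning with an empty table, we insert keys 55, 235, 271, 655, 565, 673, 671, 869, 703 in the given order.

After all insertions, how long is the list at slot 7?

Insert 55: h=7, bucket 7 empty → new chain.
Insert 235: h=3, bucket 3 empty → new chain.
Insert 271: h=7, bucket 7 nonempty → append to chain.
Insert 655: h=7, bucket 7 nonempty → append to chain.
Insert 565: h=5, bucket 5 empty → new chain.
Insert 673: h=1, bucket 1 empty → new chain.
Insert 671: h=7, bucket 7 nonempty → append to chain.
Insert 869: h=5, bucket 5 nonempty → append to chain.
Insert 703: h=7, bucket 7 nonempty → append to chain.
Final buckets:
0: —
1: 673
2: —
3: 235
4: —
5: 565 -> 869
6: —
7: 55 -> 271 -> 655 -> 671 -> 703

5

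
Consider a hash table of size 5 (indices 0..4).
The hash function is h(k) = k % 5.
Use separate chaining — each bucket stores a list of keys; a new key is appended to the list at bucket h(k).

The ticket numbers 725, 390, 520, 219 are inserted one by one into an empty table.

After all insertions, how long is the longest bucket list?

3

725 → bucket 0
390 → bucket 0 (collision)
520 → bucket 0 (collision)
219 → bucket 4
Final buckets:
0: 725 -> 390 -> 520
1: ∅
2: ∅
3: ∅
4: 219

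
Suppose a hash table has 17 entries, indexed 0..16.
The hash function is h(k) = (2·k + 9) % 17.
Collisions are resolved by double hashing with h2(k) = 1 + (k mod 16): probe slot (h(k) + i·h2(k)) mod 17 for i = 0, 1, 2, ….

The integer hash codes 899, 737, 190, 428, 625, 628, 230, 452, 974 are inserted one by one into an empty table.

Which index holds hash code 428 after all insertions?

899: h=5 => slot 5
737: h=4 => slot 4
190: h=15 => slot 15
428: h=15, h2=13, probe 15,11 => slot 11
625: h=1 => slot 1
628: h=7 => slot 7
230: h=10 => slot 10
452: h=12 => slot 12
974: h=2 => slot 2
Table: [., 625, 974, ., 737, 899, ., 628, ., ., 230, 428, 452, ., ., 190, .]

11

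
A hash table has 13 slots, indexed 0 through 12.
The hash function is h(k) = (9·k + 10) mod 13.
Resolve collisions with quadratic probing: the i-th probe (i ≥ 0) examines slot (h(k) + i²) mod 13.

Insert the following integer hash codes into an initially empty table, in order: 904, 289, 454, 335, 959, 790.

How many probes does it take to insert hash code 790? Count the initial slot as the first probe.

3

Insert 904: h=8, slot 8 empty -> index 8.
Insert 289: h=11, slot 11 empty -> index 11.
Insert 454: h=1, slot 1 empty -> index 1.
Insert 335: h=9, slot 9 empty -> index 9.
Insert 959: h=9, slot 9 occupied -> index 10.
Insert 790: h=9, slots 9,10 occupied -> index 0.
Table: [790, 454, —, —, —, —, —, —, 904, 335, 959, 289, —]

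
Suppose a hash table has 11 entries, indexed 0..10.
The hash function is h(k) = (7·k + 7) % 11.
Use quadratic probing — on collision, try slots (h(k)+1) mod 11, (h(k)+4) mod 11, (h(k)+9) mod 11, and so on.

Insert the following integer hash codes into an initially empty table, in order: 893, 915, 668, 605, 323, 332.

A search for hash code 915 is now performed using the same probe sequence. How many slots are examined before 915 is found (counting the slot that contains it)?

2

Insert 893: h=10, slot 10 empty -> index 10.
Insert 915: h=10, slot 10 occupied -> index 0.
Insert 668: h=8, slot 8 empty -> index 8.
Insert 605: h=7, slot 7 empty -> index 7.
Insert 323: h=2, slot 2 empty -> index 2.
Insert 332: h=10, slots 10,0 occupied -> index 3.
Table: [915, -, 323, 332, -, -, -, 605, 668, -, 893]
Lookup 915: h=10, probe 10,0 → found at 0.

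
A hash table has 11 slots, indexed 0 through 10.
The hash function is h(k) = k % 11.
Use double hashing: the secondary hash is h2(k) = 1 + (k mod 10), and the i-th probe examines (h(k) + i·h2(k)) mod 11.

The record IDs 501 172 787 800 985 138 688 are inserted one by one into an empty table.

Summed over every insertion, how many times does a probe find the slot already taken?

501: h=6 => slot 6
172: h=7 => slot 7
787: h=6, h2=8, probe 6,3 => slot 3
800: h=8 => slot 8
985: h=6, h2=6, probe 6,1 => slot 1
138: h=6, h2=9, probe 6,4 => slot 4
688: h=6, h2=9, probe 6,4,2 => slot 2
Table: [., 985, 688, 787, 138, ., 501, 172, 800, ., .]

5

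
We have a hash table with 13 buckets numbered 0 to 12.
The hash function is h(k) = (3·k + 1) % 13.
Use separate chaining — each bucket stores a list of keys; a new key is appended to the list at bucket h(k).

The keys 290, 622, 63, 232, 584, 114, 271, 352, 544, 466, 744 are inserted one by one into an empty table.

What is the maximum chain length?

290 -> bucket 0
622 -> bucket 8
63 -> bucket 8 (collision)
232 -> bucket 8 (collision)
584 -> bucket 11
114 -> bucket 5
271 -> bucket 8 (collision)
352 -> bucket 4
544 -> bucket 8 (collision)
466 -> bucket 8 (collision)
744 -> bucket 10
Final buckets:
0: 290
1: _
2: _
3: _
4: 352
5: 114
6: _
7: _
8: 622 -> 63 -> 232 -> 271 -> 544 -> 466
9: _
10: 744
11: 584
12: _

6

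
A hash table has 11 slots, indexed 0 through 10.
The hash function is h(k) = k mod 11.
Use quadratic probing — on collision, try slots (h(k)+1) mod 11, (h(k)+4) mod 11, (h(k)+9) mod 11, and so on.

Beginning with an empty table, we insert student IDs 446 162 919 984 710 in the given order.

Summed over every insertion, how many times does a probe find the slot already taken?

446 hashes to 6; slot 6 is free -> place at 6.
162 hashes to 8; slot 8 is free -> place at 8.
919 hashes to 6; 6 taken -> place at 7.
984 hashes to 5; slot 5 is free -> place at 5.
710 hashes to 6; 6,7 taken -> place at 10.
Table: [∅, ∅, ∅, ∅, ∅, 984, 446, 919, 162, ∅, 710]

3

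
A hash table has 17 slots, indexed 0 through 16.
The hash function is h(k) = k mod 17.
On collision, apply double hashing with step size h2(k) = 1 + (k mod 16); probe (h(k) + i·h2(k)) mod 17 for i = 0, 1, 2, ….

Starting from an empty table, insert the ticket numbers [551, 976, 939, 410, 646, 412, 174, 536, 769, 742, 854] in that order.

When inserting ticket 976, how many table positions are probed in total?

551 hashes to 7; slot 7 is free => place at 7.
976 hashes to 7, h2=1; 7 taken => place at 8.
939 hashes to 4; slot 4 is free => place at 4.
410 hashes to 2; slot 2 is free => place at 2.
646 hashes to 0; slot 0 is free => place at 0.
412 hashes to 4, h2=13; 4,0 taken => place at 13.
174 hashes to 4, h2=15; 4,2,0 taken => place at 15.
536 hashes to 9; slot 9 is free => place at 9.
769 hashes to 4, h2=2; 4 taken => place at 6.
742 hashes to 11; slot 11 is free => place at 11.
854 hashes to 4, h2=7; 4,11 taken => place at 1.
Table: [646, 854, 410, ∅, 939, ∅, 769, 551, 976, 536, ∅, 742, ∅, 412, ∅, 174, ∅]

2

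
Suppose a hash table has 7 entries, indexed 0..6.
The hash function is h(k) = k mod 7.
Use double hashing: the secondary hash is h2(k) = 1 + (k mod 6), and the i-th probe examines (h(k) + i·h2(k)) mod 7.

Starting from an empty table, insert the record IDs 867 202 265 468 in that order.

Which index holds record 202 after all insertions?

4

Insert 867: h=6, slot 6 empty -> index 6.
Insert 202: h=6, h2=5, slot 6 occupied -> index 4.
Insert 265: h=6, h2=2, slot 6 occupied -> index 1.
Insert 468: h=6, h2=1, slot 6 occupied -> index 0.
Table: [468, 265, ∅, ∅, 202, ∅, 867]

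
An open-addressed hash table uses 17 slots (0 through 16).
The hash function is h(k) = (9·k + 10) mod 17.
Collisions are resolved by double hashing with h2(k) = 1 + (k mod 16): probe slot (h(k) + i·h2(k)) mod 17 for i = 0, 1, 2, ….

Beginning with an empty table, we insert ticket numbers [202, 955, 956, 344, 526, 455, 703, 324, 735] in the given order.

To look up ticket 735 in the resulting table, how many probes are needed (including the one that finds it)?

2

202: h=9 => slot 9
955: h=3 => slot 3
956: h=12 => slot 12
344: h=12, h2=9, probe 12,4 => slot 4
526: h=1 => slot 1
455: h=8 => slot 8
703: h=13 => slot 13
324: h=2 => slot 2
735: h=12, h2=16, probe 12,11 => slot 11
Table: [—, 526, 324, 955, 344, —, —, —, 455, 202, —, 735, 956, 703, —, —, —]
Lookup 735: h=12, h2=16, probe 12,11 → found at 11.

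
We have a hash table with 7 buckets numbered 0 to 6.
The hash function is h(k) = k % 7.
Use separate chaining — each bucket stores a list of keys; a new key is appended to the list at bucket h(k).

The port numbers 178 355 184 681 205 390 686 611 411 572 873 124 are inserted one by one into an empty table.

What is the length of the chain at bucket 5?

Insert 178: h=3, bucket 3 empty → new chain.
Insert 355: h=5, bucket 5 empty → new chain.
Insert 184: h=2, bucket 2 empty → new chain.
Insert 681: h=2, bucket 2 nonempty → append to chain.
Insert 205: h=2, bucket 2 nonempty → append to chain.
Insert 390: h=5, bucket 5 nonempty → append to chain.
Insert 686: h=0, bucket 0 empty → new chain.
Insert 611: h=2, bucket 2 nonempty → append to chain.
Insert 411: h=5, bucket 5 nonempty → append to chain.
Insert 572: h=5, bucket 5 nonempty → append to chain.
Insert 873: h=5, bucket 5 nonempty → append to chain.
Insert 124: h=5, bucket 5 nonempty → append to chain.
Final buckets:
0: 686
1: _
2: 184 -> 681 -> 205 -> 611
3: 178
4: _
5: 355 -> 390 -> 411 -> 572 -> 873 -> 124
6: _

6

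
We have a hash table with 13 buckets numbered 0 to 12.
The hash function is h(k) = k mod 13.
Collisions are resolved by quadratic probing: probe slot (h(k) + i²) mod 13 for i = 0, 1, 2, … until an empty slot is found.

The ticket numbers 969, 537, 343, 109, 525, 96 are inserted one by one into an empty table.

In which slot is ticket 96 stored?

1

969 hashes to 7; slot 7 is free → place at 7.
537 hashes to 4; slot 4 is free → place at 4.
343 hashes to 5; slot 5 is free → place at 5.
109 hashes to 5; 5 taken → place at 6.
525 hashes to 5; 5,6 taken → place at 9.
96 hashes to 5; 5,6,9 taken → place at 1.
Table: [∅, 96, ∅, ∅, 537, 343, 109, 969, ∅, 525, ∅, ∅, ∅]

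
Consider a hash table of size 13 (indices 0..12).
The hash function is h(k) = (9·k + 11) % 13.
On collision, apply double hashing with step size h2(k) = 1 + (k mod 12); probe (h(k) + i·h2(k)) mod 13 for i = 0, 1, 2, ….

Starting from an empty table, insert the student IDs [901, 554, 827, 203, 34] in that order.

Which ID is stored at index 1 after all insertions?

34

Insert 901: h=8, slot 8 empty -> index 8.
Insert 554: h=5, slot 5 empty -> index 5.
Insert 827: h=5, h2=12, slot 5 occupied -> index 4.
Insert 203: h=5, h2=12, slots 5,4 occupied -> index 3.
Insert 34: h=5, h2=11, slots 5,3 occupied -> index 1.
Table: [_, 34, _, 203, 827, 554, _, _, 901, _, _, _, _]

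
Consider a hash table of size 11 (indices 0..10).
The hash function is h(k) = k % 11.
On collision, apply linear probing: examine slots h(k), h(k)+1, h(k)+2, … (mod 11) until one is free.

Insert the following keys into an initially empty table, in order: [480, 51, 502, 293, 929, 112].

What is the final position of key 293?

10

480: h=7 → slot 7
51: h=7, probe 7,8 → slot 8
502: h=7, probe 7,8,9 → slot 9
293: h=7, probe 7,8,9,10 → slot 10
929: h=5 → slot 5
112: h=2 → slot 2
Table: [_, _, 112, _, _, 929, _, 480, 51, 502, 293]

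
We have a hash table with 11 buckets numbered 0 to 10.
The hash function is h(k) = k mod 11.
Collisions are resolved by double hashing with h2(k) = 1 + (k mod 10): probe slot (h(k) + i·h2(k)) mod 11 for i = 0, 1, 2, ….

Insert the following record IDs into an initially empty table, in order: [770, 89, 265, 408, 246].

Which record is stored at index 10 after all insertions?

408

770: h=0 => slot 0
89: h=1 => slot 1
265: h=1, h2=6, probe 1,7 => slot 7
408: h=1, h2=9, probe 1,10 => slot 10
246: h=4 => slot 4
Table: [770, 89, ., ., 246, ., ., 265, ., ., 408]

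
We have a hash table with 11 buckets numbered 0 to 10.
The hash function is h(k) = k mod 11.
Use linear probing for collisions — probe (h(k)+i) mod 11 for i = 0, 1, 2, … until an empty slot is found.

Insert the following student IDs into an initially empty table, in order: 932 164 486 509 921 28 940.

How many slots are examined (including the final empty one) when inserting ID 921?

932: h=8 → slot 8
164: h=10 → slot 10
486: h=2 → slot 2
509: h=3 → slot 3
921: h=8, probe 8,9 → slot 9
28: h=6 → slot 6
940: h=5 → slot 5
Table: [_, _, 486, 509, _, 940, 28, _, 932, 921, 164]

2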